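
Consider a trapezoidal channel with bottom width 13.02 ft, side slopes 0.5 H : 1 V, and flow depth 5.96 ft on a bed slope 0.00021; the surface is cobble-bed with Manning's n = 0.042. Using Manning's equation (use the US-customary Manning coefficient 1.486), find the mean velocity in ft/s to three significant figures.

1.21 ft/s

A = (b + z·y)·y = (13.02 + 0.5×5.96)×5.96 = 95.36 ft²
P = b + 2y√(1+z²) = 13.02 + 2×5.96×√(1+0.5²) = 26.35 ft
R = A/P = 95.36/26.35 = 3.619 ft
Q = (1.486/n)·A·R^(2/3)·S^(1/2) = (1.486/0.042) × 95.36 × 3.619^(2/3) × 0.00021^(1/2) = 115.3 ft³/s
V = Q/A = 115.3/95.36 = 1.209 ft/s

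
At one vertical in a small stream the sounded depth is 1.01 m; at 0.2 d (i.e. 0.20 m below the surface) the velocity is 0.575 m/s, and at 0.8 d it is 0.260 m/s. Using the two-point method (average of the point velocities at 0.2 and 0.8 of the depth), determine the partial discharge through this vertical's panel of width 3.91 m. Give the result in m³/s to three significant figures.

v̄ = (0.575 + 0.260) / 2 = 0.4175 m/s
q = v̄ × d × w = 0.4175 × 1.01 × 3.91 = 1.649 m³/s

1.65 m³/s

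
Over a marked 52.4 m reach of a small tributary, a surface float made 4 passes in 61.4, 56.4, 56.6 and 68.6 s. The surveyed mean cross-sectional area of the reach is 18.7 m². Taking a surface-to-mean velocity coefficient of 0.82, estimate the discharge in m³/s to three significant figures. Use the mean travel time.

t̄ = (61.4 + 56.4 + 56.6 + 68.6) / 4 = 60.75 s
v_surface = L / t̄ = 52.4 / 60.75 = 0.8626 m/s
v_mean = 0.82 × 0.8626 = 0.7073 m/s
Q = A × v_mean = 18.7 × 0.7073 = 13.23 m³/s

13.2 m³/s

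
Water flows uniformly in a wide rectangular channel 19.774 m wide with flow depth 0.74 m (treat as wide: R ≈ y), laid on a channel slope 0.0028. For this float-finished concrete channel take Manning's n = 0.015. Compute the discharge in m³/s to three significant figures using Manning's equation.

A = b·y = 19.774 × 0.74 = 14.63 m²
Wide channel: R ≈ y = 0.74 m
Q = (1/n)·A·R^(2/3)·S^(1/2) = (1/0.015) × 14.63 × 0.7400^(2/3) × 0.0028^(1/2) = 42.23 m³/s

42.2 m³/s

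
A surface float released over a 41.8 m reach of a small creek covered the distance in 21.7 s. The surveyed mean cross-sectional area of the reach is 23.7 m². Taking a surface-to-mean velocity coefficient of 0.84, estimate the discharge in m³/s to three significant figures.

38.3 m³/s

v_surface = L / t̄ = 41.8 / 21.7 = 1.926 m/s
v_mean = 0.84 × 1.926 = 1.618 m/s
Q = A × v_mean = 23.7 × 1.618 = 38.35 m³/s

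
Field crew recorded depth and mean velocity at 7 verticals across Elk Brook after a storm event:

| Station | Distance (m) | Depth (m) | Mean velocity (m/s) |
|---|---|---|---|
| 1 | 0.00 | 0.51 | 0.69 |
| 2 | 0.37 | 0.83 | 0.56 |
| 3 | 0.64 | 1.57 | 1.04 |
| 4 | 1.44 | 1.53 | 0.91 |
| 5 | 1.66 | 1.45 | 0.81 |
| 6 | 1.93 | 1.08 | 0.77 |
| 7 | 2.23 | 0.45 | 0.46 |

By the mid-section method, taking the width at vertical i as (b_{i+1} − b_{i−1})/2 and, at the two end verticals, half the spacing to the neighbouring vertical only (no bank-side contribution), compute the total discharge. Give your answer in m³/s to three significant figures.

w_1 = (0.37 − 0.00)/2 = 0.185 m; q_1 = 0.69 × 0.51 × 0.185 = 0.06510 m³/s
w_2 = (0.64 − 0.00)/2 = 0.32 m; q_2 = 0.56 × 0.83 × 0.32 = 0.1487 m³/s
w_3 = (1.44 − 0.37)/2 = 0.535 m; q_3 = 1.04 × 1.57 × 0.535 = 0.8735 m³/s
w_4 = (1.66 − 0.64)/2 = 0.51 m; q_4 = 0.91 × 1.53 × 0.51 = 0.7101 m³/s
w_5 = (1.93 − 1.44)/2 = 0.245 m; q_5 = 0.81 × 1.45 × 0.245 = 0.2878 m³/s
w_6 = (2.23 − 1.66)/2 = 0.285 m; q_6 = 0.77 × 1.08 × 0.285 = 0.2370 m³/s
w_7 = (2.23 − 1.93)/2 = 0.15 m; q_7 = 0.46 × 0.45 × 0.15 = 0.03105 m³/s
Q = Σ qᵢ = 2.353 m³/s

2.35 m³/s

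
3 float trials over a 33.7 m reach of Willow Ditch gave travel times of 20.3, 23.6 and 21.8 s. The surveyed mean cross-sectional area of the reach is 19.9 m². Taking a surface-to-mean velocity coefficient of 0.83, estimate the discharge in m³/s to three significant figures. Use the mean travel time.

t̄ = (20.3 + 23.6 + 21.8) / 3 = 21.9 s
v_surface = L / t̄ = 33.7 / 21.9 = 1.539 m/s
v_mean = 0.83 × 1.539 = 1.277 m/s
Q = A × v_mean = 19.9 × 1.277 = 25.42 m³/s

25.4 m³/s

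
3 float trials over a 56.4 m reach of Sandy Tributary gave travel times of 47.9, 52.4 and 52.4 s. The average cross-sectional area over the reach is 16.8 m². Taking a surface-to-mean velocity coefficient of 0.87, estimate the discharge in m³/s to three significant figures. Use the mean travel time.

t̄ = (47.9 + 52.4 + 52.4) / 3 = 50.9 s
v_surface = L / t̄ = 56.4 / 50.9 = 1.108 m/s
v_mean = 0.87 × 1.108 = 0.9640 m/s
Q = A × v_mean = 16.8 × 0.9640 = 16.20 m³/s

16.2 m³/s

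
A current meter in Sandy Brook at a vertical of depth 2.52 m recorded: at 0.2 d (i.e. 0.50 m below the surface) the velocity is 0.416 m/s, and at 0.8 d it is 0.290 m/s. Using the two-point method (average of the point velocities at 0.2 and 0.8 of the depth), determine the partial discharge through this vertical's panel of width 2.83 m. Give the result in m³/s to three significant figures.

2.52 m³/s

v̄ = (0.416 + 0.290) / 2 = 0.3530 m/s
q = v̄ × d × w = 0.3530 × 2.52 × 2.83 = 2.517 m³/s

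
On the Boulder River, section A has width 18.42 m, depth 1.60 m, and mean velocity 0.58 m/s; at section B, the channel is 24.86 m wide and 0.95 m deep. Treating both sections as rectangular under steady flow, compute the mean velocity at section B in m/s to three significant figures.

0.724 m/s

Q = A₁V₁ = (18.42×1.60) × 0.58 = 17.09 m³/s
A₂ = 24.86 × 0.95 = 23.62 m²
V₂ = Q/A₂ = 17.09/23.62 = 0.7238 m/s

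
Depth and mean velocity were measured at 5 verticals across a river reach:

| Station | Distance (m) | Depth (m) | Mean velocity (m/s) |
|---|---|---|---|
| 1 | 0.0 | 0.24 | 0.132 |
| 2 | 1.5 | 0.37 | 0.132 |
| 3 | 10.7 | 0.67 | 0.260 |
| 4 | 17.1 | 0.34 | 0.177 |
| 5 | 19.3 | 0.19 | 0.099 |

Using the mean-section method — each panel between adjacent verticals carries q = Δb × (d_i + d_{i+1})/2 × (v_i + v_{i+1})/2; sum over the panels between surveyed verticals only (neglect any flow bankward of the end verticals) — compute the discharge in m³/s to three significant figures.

1.78 m³/s

Panel 1-2: Δb = 1.5 m, d̄ = (0.24+0.37)/2 = 0.305, v̄ = (0.132+0.132)/2 = 0.132 → q = 1.5×0.305×0.132 = 0.06039 m³/s
Panel 2-3: Δb = 9.2 m, d̄ = (0.37+0.67)/2 = 0.52, v̄ = (0.132+0.260)/2 = 0.196 → q = 9.2×0.52×0.196 = 0.9377 m³/s
Panel 3-4: Δb = 6.4 m, d̄ = (0.67+0.34)/2 = 0.505, v̄ = (0.260+0.177)/2 = 0.2185 → q = 6.4×0.505×0.2185 = 0.7062 m³/s
Panel 4-5: Δb = 2.2 m, d̄ = (0.34+0.19)/2 = 0.265, v̄ = (0.177+0.099)/2 = 0.138 → q = 2.2×0.265×0.138 = 0.08045 m³/s
Q = Σ q = 1.785 m³/s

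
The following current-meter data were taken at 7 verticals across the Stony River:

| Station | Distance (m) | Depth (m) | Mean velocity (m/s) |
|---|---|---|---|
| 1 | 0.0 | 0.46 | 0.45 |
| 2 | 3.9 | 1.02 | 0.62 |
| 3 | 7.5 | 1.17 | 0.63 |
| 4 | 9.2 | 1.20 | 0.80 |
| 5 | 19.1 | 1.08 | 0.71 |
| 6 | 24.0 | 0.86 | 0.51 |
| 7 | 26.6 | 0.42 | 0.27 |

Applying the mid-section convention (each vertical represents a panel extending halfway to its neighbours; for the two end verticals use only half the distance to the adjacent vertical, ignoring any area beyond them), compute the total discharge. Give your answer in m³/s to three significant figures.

17.8 m³/s

w_1 = (3.9 − 0.0)/2 = 1.95 m; q_1 = 0.45 × 0.46 × 1.95 = 0.4037 m³/s
w_2 = (7.5 − 0.0)/2 = 3.75 m; q_2 = 0.62 × 1.02 × 3.75 = 2.372 m³/s
w_3 = (9.2 − 3.9)/2 = 2.65 m; q_3 = 0.63 × 1.17 × 2.65 = 1.953 m³/s
w_4 = (19.1 − 7.5)/2 = 5.8 m; q_4 = 0.80 × 1.20 × 5.8 = 5.568 m³/s
w_5 = (24.0 − 9.2)/2 = 7.4 m; q_5 = 0.71 × 1.08 × 7.4 = 5.674 m³/s
w_6 = (26.6 − 19.1)/2 = 3.75 m; q_6 = 0.51 × 0.86 × 3.75 = 1.645 m³/s
w_7 = (26.6 − 24.0)/2 = 1.3 m; q_7 = 0.27 × 0.42 × 1.3 = 0.1474 m³/s
Q = Σ qᵢ = 17.76 m³/s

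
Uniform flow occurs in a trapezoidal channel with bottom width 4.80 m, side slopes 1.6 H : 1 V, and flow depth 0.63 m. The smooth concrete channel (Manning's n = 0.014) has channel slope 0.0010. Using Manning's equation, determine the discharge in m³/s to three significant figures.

A = (b + z·y)·y = (4.80 + 1.6×0.63)×0.63 = 3.659 m²
P = b + 2y√(1+z²) = 4.80 + 2×0.63×√(1+1.6²) = 7.177 m
R = A/P = 3.659/7.177 = 0.5098 m
Q = (1/n)·A·R^(2/3)·S^(1/2) = (1/0.014) × 3.659 × 0.5098^(2/3) × 0.0010^(1/2) = 5.274 m³/s

5.27 m³/s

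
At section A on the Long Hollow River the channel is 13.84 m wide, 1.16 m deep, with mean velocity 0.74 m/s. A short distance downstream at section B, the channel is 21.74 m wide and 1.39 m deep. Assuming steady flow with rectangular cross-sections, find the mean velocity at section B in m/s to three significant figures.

Q = A₁V₁ = (13.84×1.16) × 0.74 = 11.88 m³/s
A₂ = 21.74 × 1.39 = 30.22 m²
V₂ = Q/A₂ = 11.88/30.22 = 0.3931 m/s

0.393 m/s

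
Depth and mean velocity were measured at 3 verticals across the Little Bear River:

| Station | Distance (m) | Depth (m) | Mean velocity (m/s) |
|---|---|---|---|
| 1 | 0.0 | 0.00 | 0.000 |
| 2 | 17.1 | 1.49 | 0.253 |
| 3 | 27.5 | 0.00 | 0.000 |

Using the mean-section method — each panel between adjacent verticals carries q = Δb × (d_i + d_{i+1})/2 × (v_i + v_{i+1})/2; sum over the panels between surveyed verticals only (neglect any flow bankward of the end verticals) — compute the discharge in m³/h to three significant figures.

9330 m³/h

Panel 1-2: Δb = 17.1 m, d̄ = (0.00+1.49)/2 = 0.745, v̄ = (0.000+0.253)/2 = 0.1265 → q = 17.1×0.745×0.1265 = 1.612 m³/s
Panel 2-3: Δb = 10.4 m, d̄ = (1.49+0.00)/2 = 0.745, v̄ = (0.253+0.000)/2 = 0.1265 → q = 10.4×0.745×0.1265 = 0.9801 m³/s
Q = Σ q = 2.592 m³/s
= 2.592 × 3600 = 9330 m³/h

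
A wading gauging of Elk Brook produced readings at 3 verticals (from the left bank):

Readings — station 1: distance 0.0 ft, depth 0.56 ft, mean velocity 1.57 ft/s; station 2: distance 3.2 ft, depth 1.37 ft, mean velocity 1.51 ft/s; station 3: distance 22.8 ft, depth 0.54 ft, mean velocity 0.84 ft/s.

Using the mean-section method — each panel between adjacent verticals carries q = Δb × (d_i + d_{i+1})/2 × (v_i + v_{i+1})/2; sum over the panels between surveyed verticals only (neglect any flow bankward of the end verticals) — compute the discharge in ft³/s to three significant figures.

26.7 ft³/s

Panel 1-2: Δb = 3.2 ft, d̄ = (0.56+1.37)/2 = 0.965, v̄ = (1.57+1.51)/2 = 1.54 → q = 3.2×0.965×1.54 = 4.756 ft³/s
Panel 2-3: Δb = 19.6 ft, d̄ = (1.37+0.54)/2 = 0.955, v̄ = (1.51+0.84)/2 = 1.175 → q = 19.6×0.955×1.175 = 21.99 ft³/s
Q = Σ q = 26.75 ft³/s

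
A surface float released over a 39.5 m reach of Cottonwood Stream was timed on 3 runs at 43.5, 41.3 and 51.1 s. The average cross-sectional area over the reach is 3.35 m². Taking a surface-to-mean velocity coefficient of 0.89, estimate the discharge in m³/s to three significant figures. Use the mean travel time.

2.60 m³/s

t̄ = (43.5 + 41.3 + 51.1) / 3 = 45.3 s
v_surface = L / t̄ = 39.5 / 45.3 = 0.8720 m/s
v_mean = 0.89 × 0.8720 = 0.7760 m/s
Q = A × v_mean = 3.35 × 0.7760 = 2.600 m³/s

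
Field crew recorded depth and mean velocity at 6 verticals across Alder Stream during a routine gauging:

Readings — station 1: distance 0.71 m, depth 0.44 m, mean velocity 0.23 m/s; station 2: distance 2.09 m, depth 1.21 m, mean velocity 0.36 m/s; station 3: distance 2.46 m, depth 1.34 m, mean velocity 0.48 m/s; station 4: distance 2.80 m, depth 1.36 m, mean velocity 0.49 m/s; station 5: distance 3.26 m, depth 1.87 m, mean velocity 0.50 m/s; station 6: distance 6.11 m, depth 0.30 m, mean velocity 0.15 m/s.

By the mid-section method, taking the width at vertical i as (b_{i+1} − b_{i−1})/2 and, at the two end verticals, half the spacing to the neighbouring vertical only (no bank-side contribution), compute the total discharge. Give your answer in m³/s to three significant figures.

w_1 = (2.09 − 0.71)/2 = 0.69 m; q_1 = 0.23 × 0.44 × 0.69 = 0.06983 m³/s
w_2 = (2.46 − 0.71)/2 = 0.875 m; q_2 = 0.36 × 1.21 × 0.875 = 0.3812 m³/s
w_3 = (2.80 − 2.09)/2 = 0.355 m; q_3 = 0.48 × 1.34 × 0.355 = 0.2283 m³/s
w_4 = (3.26 − 2.46)/2 = 0.4 m; q_4 = 0.49 × 1.36 × 0.4 = 0.2666 m³/s
w_5 = (6.11 − 2.80)/2 = 1.655 m; q_5 = 0.50 × 1.87 × 1.655 = 1.547 m³/s
w_6 = (6.11 − 3.26)/2 = 1.425 m; q_6 = 0.15 × 0.30 × 1.425 = 0.06413 m³/s
Q = Σ qᵢ = 2.557 m³/s

2.56 m³/s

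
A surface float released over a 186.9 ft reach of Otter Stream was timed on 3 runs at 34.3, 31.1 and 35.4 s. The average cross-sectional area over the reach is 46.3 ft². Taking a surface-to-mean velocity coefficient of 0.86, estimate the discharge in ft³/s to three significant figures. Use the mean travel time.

221 ft³/s

t̄ = (34.3 + 31.1 + 35.4) / 3 = 33.6 s
v_surface = L / t̄ = 186.9 / 33.6 = 5.563 ft/s
v_mean = 0.86 × 5.563 = 4.784 ft/s
Q = A × v_mean = 46.3 × 4.784 = 221.5 ft³/s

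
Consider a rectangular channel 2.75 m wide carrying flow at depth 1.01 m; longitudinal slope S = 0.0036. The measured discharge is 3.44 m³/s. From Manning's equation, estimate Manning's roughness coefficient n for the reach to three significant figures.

A = b·y = 2.75 × 1.01 = 2.778 m²
P = b + 2y = 2.75 + 2×1.01 = 4.770 m
R = A/P = 2.778/4.770 = 0.5823 m
n = (1/Q)·A·R^(2/3)·S^(1/2) = (1/3.44) × 2.778 × 0.6973 × 0.06000 = 0.03378

0.0338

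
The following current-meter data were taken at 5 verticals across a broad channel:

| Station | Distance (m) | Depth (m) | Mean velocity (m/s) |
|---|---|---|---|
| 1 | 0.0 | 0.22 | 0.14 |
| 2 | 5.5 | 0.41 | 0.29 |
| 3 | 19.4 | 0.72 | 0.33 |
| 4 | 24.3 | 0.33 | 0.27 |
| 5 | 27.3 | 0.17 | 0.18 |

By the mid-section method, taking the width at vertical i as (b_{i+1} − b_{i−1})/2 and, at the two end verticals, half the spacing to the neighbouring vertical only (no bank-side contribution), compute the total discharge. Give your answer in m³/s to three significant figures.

3.87 m³/s

w_1 = (5.5 − 0.0)/2 = 2.75 m; q_1 = 0.14 × 0.22 × 2.75 = 0.08470 m³/s
w_2 = (19.4 − 0.0)/2 = 9.7 m; q_2 = 0.29 × 0.41 × 9.7 = 1.153 m³/s
w_3 = (24.3 − 5.5)/2 = 9.4 m; q_3 = 0.33 × 0.72 × 9.4 = 2.233 m³/s
w_4 = (27.3 − 19.4)/2 = 3.95 m; q_4 = 0.27 × 0.33 × 3.95 = 0.3519 m³/s
w_5 = (27.3 − 24.3)/2 = 1.5 m; q_5 = 0.18 × 0.17 × 1.5 = 0.04590 m³/s
Q = Σ qᵢ = 3.869 m³/s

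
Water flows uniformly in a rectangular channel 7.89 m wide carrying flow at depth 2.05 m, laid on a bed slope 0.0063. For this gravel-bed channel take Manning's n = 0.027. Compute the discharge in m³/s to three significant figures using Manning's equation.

58.1 m³/s

A = b·y = 7.89 × 2.05 = 16.17 m²
P = b + 2y = 7.89 + 2×2.05 = 11.99 m
R = A/P = 16.17/11.99 = 1.349 m
Q = (1/n)·A·R^(2/3)·S^(1/2) = (1/0.027) × 16.17 × 1.349^(2/3) × 0.0063^(1/2) = 58.05 m³/s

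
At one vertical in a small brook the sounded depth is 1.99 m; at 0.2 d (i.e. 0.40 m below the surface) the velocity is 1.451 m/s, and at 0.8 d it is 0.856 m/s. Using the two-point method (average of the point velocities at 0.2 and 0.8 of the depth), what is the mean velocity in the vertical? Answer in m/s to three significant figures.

1.15 m/s

v̄ = (1.451 + 0.856) / 2 = 1.154 m/s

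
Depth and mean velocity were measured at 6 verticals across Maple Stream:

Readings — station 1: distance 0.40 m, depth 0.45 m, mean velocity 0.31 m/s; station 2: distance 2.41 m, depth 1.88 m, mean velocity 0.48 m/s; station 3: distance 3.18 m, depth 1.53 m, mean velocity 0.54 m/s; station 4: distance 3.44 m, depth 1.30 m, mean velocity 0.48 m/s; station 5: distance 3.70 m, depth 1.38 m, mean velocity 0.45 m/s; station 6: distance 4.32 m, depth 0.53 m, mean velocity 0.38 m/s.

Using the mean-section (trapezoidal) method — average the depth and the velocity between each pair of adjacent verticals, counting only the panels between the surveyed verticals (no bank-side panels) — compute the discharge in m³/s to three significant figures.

Panel 1-2: Δb = 2.01 m, d̄ = (0.45+1.88)/2 = 1.165, v̄ = (0.31+0.48)/2 = 0.395 → q = 2.01×1.165×0.395 = 0.9250 m³/s
Panel 2-3: Δb = 0.77 m, d̄ = (1.88+1.53)/2 = 1.705, v̄ = (0.48+0.54)/2 = 0.51 → q = 0.77×1.705×0.51 = 0.6696 m³/s
Panel 3-4: Δb = 0.26 m, d̄ = (1.53+1.30)/2 = 1.415, v̄ = (0.54+0.48)/2 = 0.51 → q = 0.26×1.415×0.51 = 0.1876 m³/s
Panel 4-5: Δb = 0.26 m, d̄ = (1.30+1.38)/2 = 1.34, v̄ = (0.48+0.45)/2 = 0.465 → q = 0.26×1.34×0.465 = 0.1620 m³/s
Panel 5-6: Δb = 0.62 m, d̄ = (1.38+0.53)/2 = 0.955, v̄ = (0.45+0.38)/2 = 0.415 → q = 0.62×0.955×0.415 = 0.2457 m³/s
Q = Σ q = 2.190 m³/s

2.19 m³/s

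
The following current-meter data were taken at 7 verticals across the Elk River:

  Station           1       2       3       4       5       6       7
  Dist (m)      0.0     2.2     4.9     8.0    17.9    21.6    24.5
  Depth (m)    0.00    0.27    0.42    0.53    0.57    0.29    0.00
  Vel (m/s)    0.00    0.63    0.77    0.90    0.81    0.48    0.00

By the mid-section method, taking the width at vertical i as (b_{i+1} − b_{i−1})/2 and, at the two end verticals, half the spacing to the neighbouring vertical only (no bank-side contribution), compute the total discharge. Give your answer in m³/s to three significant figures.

w_2 = (4.9 − 0.0)/2 = 2.45 m; q_2 = 0.63 × 0.27 × 2.45 = 0.4167 m³/s
w_3 = (8.0 − 2.2)/2 = 2.9 m; q_3 = 0.77 × 0.42 × 2.9 = 0.9379 m³/s
w_4 = (17.9 − 4.9)/2 = 6.5 m; q_4 = 0.90 × 0.53 × 6.5 = 3.101 m³/s
w_5 = (21.6 − 8.0)/2 = 6.8 m; q_5 = 0.81 × 0.57 × 6.8 = 3.140 m³/s
w_6 = (24.5 − 17.9)/2 = 3.3 m; q_6 = 0.48 × 0.29 × 3.3 = 0.4594 m³/s
Stations 1, 7 contribute zero (depth or velocity is 0).
Q = Σ qᵢ = 8.054 m³/s

8.05 m³/s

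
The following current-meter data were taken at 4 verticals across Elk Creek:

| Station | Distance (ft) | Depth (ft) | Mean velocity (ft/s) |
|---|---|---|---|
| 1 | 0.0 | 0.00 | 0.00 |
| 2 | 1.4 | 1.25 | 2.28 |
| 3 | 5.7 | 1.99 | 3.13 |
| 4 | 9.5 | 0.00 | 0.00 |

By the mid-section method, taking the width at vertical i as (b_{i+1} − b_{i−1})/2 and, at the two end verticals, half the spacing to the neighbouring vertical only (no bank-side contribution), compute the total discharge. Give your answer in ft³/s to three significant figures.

33.3 ft³/s

w_2 = (5.7 − 0.0)/2 = 2.85 ft; q_2 = 2.28 × 1.25 × 2.85 = 8.123 ft³/s
w_3 = (9.5 − 1.4)/2 = 4.05 ft; q_3 = 3.13 × 1.99 × 4.05 = 25.23 ft³/s
Stations 1, 4 contribute zero (depth or velocity is 0).
Q = Σ qᵢ = 33.35 ft³/s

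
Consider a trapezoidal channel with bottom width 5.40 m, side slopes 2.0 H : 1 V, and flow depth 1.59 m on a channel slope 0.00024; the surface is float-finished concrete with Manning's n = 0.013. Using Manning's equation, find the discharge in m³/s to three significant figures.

17.2 m³/s

A = (b + z·y)·y = (5.40 + 2.0×1.59)×1.59 = 13.64 m²
P = b + 2y√(1+z²) = 5.40 + 2×1.59×√(1+2.0²) = 12.51 m
R = A/P = 13.64/12.51 = 1.090 m
Q = (1/n)·A·R^(2/3)·S^(1/2) = (1/0.013) × 13.64 × 1.090^(2/3) × 0.00024^(1/2) = 17.22 m³/s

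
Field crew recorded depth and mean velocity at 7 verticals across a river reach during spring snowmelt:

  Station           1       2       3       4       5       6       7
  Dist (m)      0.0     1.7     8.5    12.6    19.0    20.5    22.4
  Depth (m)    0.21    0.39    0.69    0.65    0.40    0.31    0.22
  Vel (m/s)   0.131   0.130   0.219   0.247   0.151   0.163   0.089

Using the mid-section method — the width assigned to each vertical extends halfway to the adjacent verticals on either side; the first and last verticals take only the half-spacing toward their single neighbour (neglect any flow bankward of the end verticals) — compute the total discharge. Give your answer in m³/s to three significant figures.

w_1 = (1.7 − 0.0)/2 = 0.85 m; q_1 = 0.131 × 0.21 × 0.85 = 0.02338 m³/s
w_2 = (8.5 − 0.0)/2 = 4.25 m; q_2 = 0.130 × 0.39 × 4.25 = 0.2155 m³/s
w_3 = (12.6 − 1.7)/2 = 5.45 m; q_3 = 0.219 × 0.69 × 5.45 = 0.8235 m³/s
w_4 = (19.0 − 8.5)/2 = 5.25 m; q_4 = 0.247 × 0.65 × 5.25 = 0.8429 m³/s
w_5 = (20.5 − 12.6)/2 = 3.95 m; q_5 = 0.151 × 0.40 × 3.95 = 0.2386 m³/s
w_6 = (22.4 − 19.0)/2 = 1.7 m; q_6 = 0.163 × 0.31 × 1.7 = 0.08590 m³/s
w_7 = (22.4 − 20.5)/2 = 0.95 m; q_7 = 0.089 × 0.22 × 0.95 = 0.01860 m³/s
Q = Σ qᵢ = 2.248 m³/s

2.25 m³/s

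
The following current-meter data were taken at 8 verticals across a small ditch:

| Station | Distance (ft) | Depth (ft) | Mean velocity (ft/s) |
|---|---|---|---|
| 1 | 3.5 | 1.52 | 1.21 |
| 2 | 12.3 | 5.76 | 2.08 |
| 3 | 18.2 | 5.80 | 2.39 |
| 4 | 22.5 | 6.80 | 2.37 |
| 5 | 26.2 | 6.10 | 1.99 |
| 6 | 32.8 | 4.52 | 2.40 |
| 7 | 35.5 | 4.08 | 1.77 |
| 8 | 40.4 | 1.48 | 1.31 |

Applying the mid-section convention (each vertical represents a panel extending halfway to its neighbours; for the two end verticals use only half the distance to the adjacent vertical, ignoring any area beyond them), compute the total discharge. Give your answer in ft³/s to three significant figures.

w_1 = (12.3 − 3.5)/2 = 4.4 ft; q_1 = 1.21 × 1.52 × 4.4 = 8.092 ft³/s
w_2 = (18.2 − 3.5)/2 = 7.35 ft; q_2 = 2.08 × 5.76 × 7.35 = 88.06 ft³/s
w_3 = (22.5 − 12.3)/2 = 5.1 ft; q_3 = 2.39 × 5.80 × 5.1 = 70.70 ft³/s
w_4 = (26.2 − 18.2)/2 = 4 ft; q_4 = 2.37 × 6.80 × 4 = 64.46 ft³/s
w_5 = (32.8 − 22.5)/2 = 5.15 ft; q_5 = 1.99 × 6.10 × 5.15 = 62.52 ft³/s
w_6 = (35.5 − 26.2)/2 = 4.65 ft; q_6 = 2.40 × 4.52 × 4.65 = 50.44 ft³/s
w_7 = (40.4 − 32.8)/2 = 3.8 ft; q_7 = 1.77 × 4.08 × 3.8 = 27.44 ft³/s
w_8 = (40.4 − 35.5)/2 = 2.45 ft; q_8 = 1.31 × 1.48 × 2.45 = 4.750 ft³/s
Q = Σ qᵢ = 376.5 ft³/s

376 ft³/s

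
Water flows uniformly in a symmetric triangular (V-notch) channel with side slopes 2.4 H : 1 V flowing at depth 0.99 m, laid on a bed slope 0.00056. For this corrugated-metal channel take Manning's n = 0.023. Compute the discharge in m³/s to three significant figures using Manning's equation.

A = z·y² = 2.4×0.99² = 2.352 m²
P = 2y√(1+z²) = 2×0.99×√(1+2.4²) = 5.148 m
R = A/P = 2.352/5.148 = 0.4569 m
Q = (1/n)·A·R^(2/3)·S^(1/2) = (1/0.023) × 2.352 × 0.4569^(2/3) × 0.00056^(1/2) = 1.436 m³/s

1.44 m³/s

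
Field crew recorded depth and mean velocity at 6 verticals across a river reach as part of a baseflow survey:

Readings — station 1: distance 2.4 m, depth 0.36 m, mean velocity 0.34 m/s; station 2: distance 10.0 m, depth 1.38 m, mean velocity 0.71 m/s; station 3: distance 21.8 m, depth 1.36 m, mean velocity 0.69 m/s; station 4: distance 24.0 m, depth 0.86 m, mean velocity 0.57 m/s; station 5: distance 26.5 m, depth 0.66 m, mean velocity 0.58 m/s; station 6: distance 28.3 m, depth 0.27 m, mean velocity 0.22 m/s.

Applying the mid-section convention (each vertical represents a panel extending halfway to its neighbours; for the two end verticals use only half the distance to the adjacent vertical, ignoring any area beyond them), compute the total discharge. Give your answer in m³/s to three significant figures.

18.6 m³/s

w_1 = (10.0 − 2.4)/2 = 3.8 m; q_1 = 0.34 × 0.36 × 3.8 = 0.4651 m³/s
w_2 = (21.8 − 2.4)/2 = 9.7 m; q_2 = 0.71 × 1.38 × 9.7 = 9.504 m³/s
w_3 = (24.0 − 10.0)/2 = 7 m; q_3 = 0.69 × 1.36 × 7 = 6.569 m³/s
w_4 = (26.5 − 21.8)/2 = 2.35 m; q_4 = 0.57 × 0.86 × 2.35 = 1.152 m³/s
w_5 = (28.3 − 24.0)/2 = 2.15 m; q_5 = 0.58 × 0.66 × 2.15 = 0.8230 m³/s
w_6 = (28.3 − 26.5)/2 = 0.9 m; q_6 = 0.22 × 0.27 × 0.9 = 0.05346 m³/s
Q = Σ qᵢ = 18.57 m³/s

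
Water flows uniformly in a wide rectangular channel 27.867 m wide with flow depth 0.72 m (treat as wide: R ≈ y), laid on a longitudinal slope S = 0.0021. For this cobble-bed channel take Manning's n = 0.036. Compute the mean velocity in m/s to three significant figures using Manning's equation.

1.02 m/s

A = b·y = 27.867 × 0.72 = 20.06 m²
Wide channel: R ≈ y = 0.72 m
Q = (1/n)·A·R^(2/3)·S^(1/2) = (1/0.036) × 20.06 × 0.7200^(2/3) × 0.0021^(1/2) = 20.52 m³/s
V = Q/A = 20.52/20.06 = 1.023 m/s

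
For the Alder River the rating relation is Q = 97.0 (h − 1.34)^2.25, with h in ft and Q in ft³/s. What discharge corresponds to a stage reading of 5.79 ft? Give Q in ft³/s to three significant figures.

Q = 97.0 × (5.79 − 1.34)^2.25 = 97.0 × 4.45^2.25 = 2790 ft³/s

2790 ft³/s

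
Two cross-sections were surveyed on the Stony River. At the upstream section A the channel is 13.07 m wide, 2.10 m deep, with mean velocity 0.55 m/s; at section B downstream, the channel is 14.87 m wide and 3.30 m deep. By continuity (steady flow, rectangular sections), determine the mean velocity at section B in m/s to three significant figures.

Q = A₁V₁ = (13.07×2.10) × 0.55 = 15.10 m³/s
A₂ = 14.87 × 3.30 = 49.07 m²
V₂ = Q/A₂ = 15.10/49.07 = 0.3076 m/s

0.308 m/s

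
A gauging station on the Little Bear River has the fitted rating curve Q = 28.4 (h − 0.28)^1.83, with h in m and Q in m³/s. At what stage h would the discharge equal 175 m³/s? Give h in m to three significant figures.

h − h₀ = (Q/C)^(1/b) = (175/28.4)^(1/1.83) = 2.701 m
h = 0.28 + 2.701 = 2.981 m

2.98 m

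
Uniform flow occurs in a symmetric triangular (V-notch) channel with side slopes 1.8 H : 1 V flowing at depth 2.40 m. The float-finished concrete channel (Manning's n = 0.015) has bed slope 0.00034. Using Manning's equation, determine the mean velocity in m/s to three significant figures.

1.27 m/s

A = z·y² = 1.8×2.40² = 10.37 m²
P = 2y√(1+z²) = 2×2.40×√(1+1.8²) = 9.884 m
R = A/P = 10.37/9.884 = 1.049 m
Q = (1/n)·A·R^(2/3)·S^(1/2) = (1/0.015) × 10.37 × 1.049^(2/3) × 0.00034^(1/2) = 13.16 m³/s
V = Q/A = 13.16/10.37 = 1.269 m/s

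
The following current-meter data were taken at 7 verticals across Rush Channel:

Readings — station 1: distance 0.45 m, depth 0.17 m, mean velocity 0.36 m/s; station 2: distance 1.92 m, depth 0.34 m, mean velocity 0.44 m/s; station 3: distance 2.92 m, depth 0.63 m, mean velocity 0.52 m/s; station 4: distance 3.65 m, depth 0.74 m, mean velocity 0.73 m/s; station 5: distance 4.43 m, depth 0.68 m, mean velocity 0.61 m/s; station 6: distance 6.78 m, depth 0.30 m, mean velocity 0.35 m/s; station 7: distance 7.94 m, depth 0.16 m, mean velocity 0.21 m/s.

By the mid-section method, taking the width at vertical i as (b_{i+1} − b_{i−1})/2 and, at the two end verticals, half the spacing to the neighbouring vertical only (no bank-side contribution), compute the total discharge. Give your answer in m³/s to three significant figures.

1.77 m³/s

w_1 = (1.92 − 0.45)/2 = 0.735 m; q_1 = 0.36 × 0.17 × 0.735 = 0.04498 m³/s
w_2 = (2.92 − 0.45)/2 = 1.235 m; q_2 = 0.44 × 0.34 × 1.235 = 0.1848 m³/s
w_3 = (3.65 − 1.92)/2 = 0.865 m; q_3 = 0.52 × 0.63 × 0.865 = 0.2834 m³/s
w_4 = (4.43 − 2.92)/2 = 0.755 m; q_4 = 0.73 × 0.74 × 0.755 = 0.4079 m³/s
w_5 = (6.78 − 3.65)/2 = 1.565 m; q_5 = 0.61 × 0.68 × 1.565 = 0.6492 m³/s
w_6 = (7.94 − 4.43)/2 = 1.755 m; q_6 = 0.35 × 0.30 × 1.755 = 0.1843 m³/s
w_7 = (7.94 − 6.78)/2 = 0.58 m; q_7 = 0.21 × 0.16 × 0.58 = 0.01949 m³/s
Q = Σ qᵢ = 1.774 m³/s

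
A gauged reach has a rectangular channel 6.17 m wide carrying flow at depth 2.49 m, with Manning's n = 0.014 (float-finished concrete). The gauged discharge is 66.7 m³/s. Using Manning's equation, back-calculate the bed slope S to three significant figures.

0.00241

A = b·y = 6.17 × 2.49 = 15.36 m²
P = b + 2y = 6.17 + 2×2.49 = 11.15 m
R = A/P = 15.36/11.15 = 1.378 m
S = (Q·n / (1·A·R^(2/3)))² = (66.7×0.014 / (1×15.36×1.238))² = 0.002409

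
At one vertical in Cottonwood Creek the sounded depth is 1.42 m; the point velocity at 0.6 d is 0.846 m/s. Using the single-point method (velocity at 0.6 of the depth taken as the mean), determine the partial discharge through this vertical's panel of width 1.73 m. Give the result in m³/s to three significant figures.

v̄ = v₀.₆ = 0.846 m/s
q = v̄ × d × w = 0.8460 × 1.42 × 1.73 = 2.078 m³/s

2.08 m³/s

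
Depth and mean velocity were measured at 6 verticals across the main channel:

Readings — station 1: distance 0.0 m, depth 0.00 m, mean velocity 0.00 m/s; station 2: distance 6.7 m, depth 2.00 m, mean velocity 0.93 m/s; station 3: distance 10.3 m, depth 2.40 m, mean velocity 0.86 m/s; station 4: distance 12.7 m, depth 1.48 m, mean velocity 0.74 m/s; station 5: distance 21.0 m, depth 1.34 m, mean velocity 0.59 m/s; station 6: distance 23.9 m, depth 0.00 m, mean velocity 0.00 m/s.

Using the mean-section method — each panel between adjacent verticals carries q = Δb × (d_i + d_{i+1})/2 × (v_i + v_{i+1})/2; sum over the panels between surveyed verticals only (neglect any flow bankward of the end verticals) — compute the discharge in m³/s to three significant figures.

Panel 1-2: Δb = 6.7 m, d̄ = (0.00+2.00)/2 = 1, v̄ = (0.00+0.93)/2 = 0.465 → q = 6.7×1×0.465 = 3.116 m³/s
Panel 2-3: Δb = 3.6 m, d̄ = (2.00+2.40)/2 = 2.2, v̄ = (0.93+0.86)/2 = 0.895 → q = 3.6×2.2×0.895 = 7.088 m³/s
Panel 3-4: Δb = 2.4 m, d̄ = (2.40+1.48)/2 = 1.94, v̄ = (0.86+0.74)/2 = 0.8 → q = 2.4×1.94×0.8 = 3.725 m³/s
Panel 4-5: Δb = 8.3 m, d̄ = (1.48+1.34)/2 = 1.41, v̄ = (0.74+0.59)/2 = 0.665 → q = 8.3×1.41×0.665 = 7.782 m³/s
Panel 5-6: Δb = 2.9 m, d̄ = (1.34+0.00)/2 = 0.67, v̄ = (0.59+0.00)/2 = 0.295 → q = 2.9×0.67×0.295 = 0.5732 m³/s
Q = Σ q = 22.28 m³/s

22.3 m³/s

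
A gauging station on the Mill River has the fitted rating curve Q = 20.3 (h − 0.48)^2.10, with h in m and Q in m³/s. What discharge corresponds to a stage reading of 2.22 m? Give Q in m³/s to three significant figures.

65.0 m³/s

Q = 20.3 × (2.22 − 0.48)^2.10 = 20.3 × 1.74^2.10 = 64.96 m³/s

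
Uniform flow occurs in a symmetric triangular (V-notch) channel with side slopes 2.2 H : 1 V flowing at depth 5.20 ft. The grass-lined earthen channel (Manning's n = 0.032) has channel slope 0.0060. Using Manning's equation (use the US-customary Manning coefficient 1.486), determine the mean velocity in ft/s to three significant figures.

6.39 ft/s

A = z·y² = 2.2×5.20² = 59.49 ft²
P = 2y√(1+z²) = 2×5.20×√(1+2.2²) = 25.13 ft
R = A/P = 59.49/25.13 = 2.367 ft
Q = (1.486/n)·A·R^(2/3)·S^(1/2) = (1.486/0.032) × 59.49 × 2.367^(2/3) × 0.0060^(1/2) = 380.0 ft³/s
V = Q/A = 380.0/59.49 = 6.389 ft/s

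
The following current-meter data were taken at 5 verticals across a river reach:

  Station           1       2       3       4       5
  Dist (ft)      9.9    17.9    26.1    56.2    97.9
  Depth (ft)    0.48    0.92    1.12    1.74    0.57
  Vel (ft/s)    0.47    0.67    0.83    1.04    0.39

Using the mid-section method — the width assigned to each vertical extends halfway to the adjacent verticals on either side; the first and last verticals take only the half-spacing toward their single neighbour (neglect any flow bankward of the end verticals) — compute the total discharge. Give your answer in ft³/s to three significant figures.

93.3 ft³/s

w_1 = (17.9 − 9.9)/2 = 4 ft; q_1 = 0.47 × 0.48 × 4 = 0.9024 ft³/s
w_2 = (26.1 − 9.9)/2 = 8.1 ft; q_2 = 0.67 × 0.92 × 8.1 = 4.993 ft³/s
w_3 = (56.2 − 17.9)/2 = 19.15 ft; q_3 = 0.83 × 1.12 × 19.15 = 17.80 ft³/s
w_4 = (97.9 − 26.1)/2 = 35.9 ft; q_4 = 1.04 × 1.74 × 35.9 = 64.96 ft³/s
w_5 = (97.9 − 56.2)/2 = 20.85 ft; q_5 = 0.39 × 0.57 × 20.85 = 4.635 ft³/s
Q = Σ qᵢ = 93.30 ft³/s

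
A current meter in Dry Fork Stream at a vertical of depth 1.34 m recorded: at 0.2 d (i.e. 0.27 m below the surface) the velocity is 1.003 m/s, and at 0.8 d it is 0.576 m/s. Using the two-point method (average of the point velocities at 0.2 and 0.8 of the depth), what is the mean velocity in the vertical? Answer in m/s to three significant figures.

v̄ = (1.003 + 0.576) / 2 = 0.7895 m/s

0.790 m/s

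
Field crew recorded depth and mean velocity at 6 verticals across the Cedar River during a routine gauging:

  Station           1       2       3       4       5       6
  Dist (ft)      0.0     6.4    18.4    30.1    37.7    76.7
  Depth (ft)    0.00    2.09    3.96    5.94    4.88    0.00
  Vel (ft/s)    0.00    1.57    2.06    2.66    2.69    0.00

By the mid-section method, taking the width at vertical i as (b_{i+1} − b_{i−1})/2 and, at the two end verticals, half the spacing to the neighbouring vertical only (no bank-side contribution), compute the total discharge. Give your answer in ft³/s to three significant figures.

585 ft³/s

w_2 = (18.4 − 0.0)/2 = 9.2 ft; q_2 = 1.57 × 2.09 × 9.2 = 30.19 ft³/s
w_3 = (30.1 − 6.4)/2 = 11.85 ft; q_3 = 2.06 × 3.96 × 11.85 = 96.67 ft³/s
w_4 = (37.7 − 18.4)/2 = 9.65 ft; q_4 = 2.66 × 5.94 × 9.65 = 152.5 ft³/s
w_5 = (76.7 − 30.1)/2 = 23.3 ft; q_5 = 2.69 × 4.88 × 23.3 = 305.9 ft³/s
Stations 1, 6 contribute zero (depth or velocity is 0).
Q = Σ qᵢ = 585.2 ft³/s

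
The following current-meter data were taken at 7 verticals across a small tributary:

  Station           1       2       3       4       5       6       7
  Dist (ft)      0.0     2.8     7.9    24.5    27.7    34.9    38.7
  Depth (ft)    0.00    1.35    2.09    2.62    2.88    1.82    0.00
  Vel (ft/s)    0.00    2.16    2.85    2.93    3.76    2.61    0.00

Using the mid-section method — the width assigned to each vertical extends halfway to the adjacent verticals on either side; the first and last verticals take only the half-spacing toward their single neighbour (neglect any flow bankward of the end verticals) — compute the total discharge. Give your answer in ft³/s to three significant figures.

w_2 = (7.9 − 0.0)/2 = 3.95 ft; q_2 = 2.16 × 1.35 × 3.95 = 11.52 ft³/s
w_3 = (24.5 − 2.8)/2 = 10.85 ft; q_3 = 2.85 × 2.09 × 10.85 = 64.63 ft³/s
w_4 = (27.7 − 7.9)/2 = 9.9 ft; q_4 = 2.93 × 2.62 × 9.9 = 76.00 ft³/s
w_5 = (34.9 − 24.5)/2 = 5.2 ft; q_5 = 3.76 × 2.88 × 5.2 = 56.31 ft³/s
w_6 = (38.7 − 27.7)/2 = 5.5 ft; q_6 = 2.61 × 1.82 × 5.5 = 26.13 ft³/s
Stations 1, 7 contribute zero (depth or velocity is 0).
Q = Σ qᵢ = 234.6 ft³/s

235 ft³/s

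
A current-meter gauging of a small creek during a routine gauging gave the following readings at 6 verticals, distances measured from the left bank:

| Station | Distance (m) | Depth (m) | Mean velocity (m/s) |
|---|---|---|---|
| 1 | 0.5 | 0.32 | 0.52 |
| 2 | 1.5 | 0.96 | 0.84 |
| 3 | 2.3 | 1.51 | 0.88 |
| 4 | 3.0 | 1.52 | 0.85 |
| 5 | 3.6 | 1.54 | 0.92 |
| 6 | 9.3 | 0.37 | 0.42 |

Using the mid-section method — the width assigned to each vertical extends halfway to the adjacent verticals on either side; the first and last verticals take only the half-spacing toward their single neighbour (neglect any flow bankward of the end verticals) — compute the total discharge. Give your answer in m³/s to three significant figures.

7.55 m³/s

w_1 = (1.5 − 0.5)/2 = 0.5 m; q_1 = 0.52 × 0.32 × 0.5 = 0.08320 m³/s
w_2 = (2.3 − 0.5)/2 = 0.9 m; q_2 = 0.84 × 0.96 × 0.9 = 0.7258 m³/s
w_3 = (3.0 − 1.5)/2 = 0.75 m; q_3 = 0.88 × 1.51 × 0.75 = 0.9966 m³/s
w_4 = (3.6 − 2.3)/2 = 0.65 m; q_4 = 0.85 × 1.52 × 0.65 = 0.8398 m³/s
w_5 = (9.3 − 3.0)/2 = 3.15 m; q_5 = 0.92 × 1.54 × 3.15 = 4.463 m³/s
w_6 = (9.3 − 3.6)/2 = 2.85 m; q_6 = 0.42 × 0.37 × 2.85 = 0.4429 m³/s
Q = Σ qᵢ = 7.551 m³/s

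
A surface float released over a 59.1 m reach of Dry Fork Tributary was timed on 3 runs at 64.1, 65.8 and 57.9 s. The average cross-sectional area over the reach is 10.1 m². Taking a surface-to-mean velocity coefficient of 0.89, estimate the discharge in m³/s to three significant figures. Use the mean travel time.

t̄ = (64.1 + 65.8 + 57.9) / 3 = 62.6 s
v_surface = L / t̄ = 59.1 / 62.6 = 0.9441 m/s
v_mean = 0.89 × 0.9441 = 0.8402 m/s
Q = A × v_mean = 10.1 × 0.8402 = 8.486 m³/s

8.49 m³/s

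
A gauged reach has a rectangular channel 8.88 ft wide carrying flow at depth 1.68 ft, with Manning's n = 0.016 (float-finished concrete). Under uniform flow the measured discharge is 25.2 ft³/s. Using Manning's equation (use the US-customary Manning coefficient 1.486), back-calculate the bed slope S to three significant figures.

0.000254

A = b·y = 8.88 × 1.68 = 14.92 ft²
P = b + 2y = 8.88 + 2×1.68 = 12.24 ft
R = A/P = 14.92/12.24 = 1.219 ft
S = (Q·n / (1.486·A·R^(2/3)))² = (25.2×0.016 / (1.486×14.92×1.141))² = 0.0002541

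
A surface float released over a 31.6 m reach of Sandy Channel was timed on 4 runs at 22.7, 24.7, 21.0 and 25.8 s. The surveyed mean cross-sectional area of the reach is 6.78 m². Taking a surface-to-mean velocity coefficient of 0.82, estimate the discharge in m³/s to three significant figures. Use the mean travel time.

7.46 m³/s

t̄ = (22.7 + 24.7 + 21.0 + 25.8) / 4 = 23.55 s
v_surface = L / t̄ = 31.6 / 23.55 = 1.342 m/s
v_mean = 0.82 × 1.342 = 1.100 m/s
Q = A × v_mean = 6.78 × 1.100 = 7.460 m³/s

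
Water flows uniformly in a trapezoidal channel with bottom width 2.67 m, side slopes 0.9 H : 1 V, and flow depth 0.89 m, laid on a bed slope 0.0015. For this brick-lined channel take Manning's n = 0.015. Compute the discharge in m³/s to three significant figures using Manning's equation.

5.74 m³/s

A = (b + z·y)·y = (2.67 + 0.9×0.89)×0.89 = 3.089 m²
P = b + 2y√(1+z²) = 2.67 + 2×0.89×√(1+0.9²) = 5.065 m
R = A/P = 3.089/5.065 = 0.6099 m
Q = (1/n)·A·R^(2/3)·S^(1/2) = (1/0.015) × 3.089 × 0.6099^(2/3) × 0.0015^(1/2) = 5.737 m³/s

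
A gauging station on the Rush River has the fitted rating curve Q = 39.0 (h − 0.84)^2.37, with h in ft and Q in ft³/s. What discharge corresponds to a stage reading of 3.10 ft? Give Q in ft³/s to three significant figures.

269 ft³/s

Q = 39.0 × (3.10 − 0.84)^2.37 = 39.0 × 2.26^2.37 = 269.3 ft³/s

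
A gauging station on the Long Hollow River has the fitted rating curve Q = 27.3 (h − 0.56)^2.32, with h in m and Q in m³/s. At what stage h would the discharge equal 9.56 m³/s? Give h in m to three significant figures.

h − h₀ = (Q/C)^(1/b) = (9.56/27.3)^(1/2.32) = 0.6362 m
h = 0.56 + 0.6362 = 1.196 m

1.20 m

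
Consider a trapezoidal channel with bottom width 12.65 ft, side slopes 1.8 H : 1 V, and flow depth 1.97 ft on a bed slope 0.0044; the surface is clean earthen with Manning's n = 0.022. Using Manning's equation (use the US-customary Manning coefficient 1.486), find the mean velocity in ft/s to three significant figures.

5.97 ft/s

A = (b + z·y)·y = (12.65 + 1.8×1.97)×1.97 = 31.91 ft²
P = b + 2y√(1+z²) = 12.65 + 2×1.97×√(1+1.8²) = 20.76 ft
R = A/P = 31.91/20.76 = 1.537 ft
Q = (1.486/n)·A·R^(2/3)·S^(1/2) = (1.486/0.022) × 31.91 × 1.537^(2/3) × 0.0044^(1/2) = 190.4 ft³/s
V = Q/A = 190.4/31.91 = 5.966 ft/s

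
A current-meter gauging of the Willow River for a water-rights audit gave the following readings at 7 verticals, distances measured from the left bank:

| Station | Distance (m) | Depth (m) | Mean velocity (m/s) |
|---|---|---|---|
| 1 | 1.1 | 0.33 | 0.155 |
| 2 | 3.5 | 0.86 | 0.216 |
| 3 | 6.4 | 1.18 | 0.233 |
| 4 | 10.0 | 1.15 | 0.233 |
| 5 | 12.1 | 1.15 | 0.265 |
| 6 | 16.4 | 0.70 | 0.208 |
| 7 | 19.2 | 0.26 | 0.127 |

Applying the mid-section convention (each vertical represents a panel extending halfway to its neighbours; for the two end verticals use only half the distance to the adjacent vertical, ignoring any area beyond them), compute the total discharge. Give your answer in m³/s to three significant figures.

w_1 = (3.5 − 1.1)/2 = 1.2 m; q_1 = 0.155 × 0.33 × 1.2 = 0.06138 m³/s
w_2 = (6.4 − 1.1)/2 = 2.65 m; q_2 = 0.216 × 0.86 × 2.65 = 0.4923 m³/s
w_3 = (10.0 − 3.5)/2 = 3.25 m; q_3 = 0.233 × 1.18 × 3.25 = 0.8936 m³/s
w_4 = (12.1 − 6.4)/2 = 2.85 m; q_4 = 0.233 × 1.15 × 2.85 = 0.7637 m³/s
w_5 = (16.4 − 10.0)/2 = 3.2 m; q_5 = 0.265 × 1.15 × 3.2 = 0.9752 m³/s
w_6 = (19.2 − 12.1)/2 = 3.55 m; q_6 = 0.208 × 0.70 × 3.55 = 0.5169 m³/s
w_7 = (19.2 − 16.4)/2 = 1.4 m; q_7 = 0.127 × 0.26 × 1.4 = 0.04623 m³/s
Q = Σ qᵢ = 3.749 m³/s

3.75 m³/s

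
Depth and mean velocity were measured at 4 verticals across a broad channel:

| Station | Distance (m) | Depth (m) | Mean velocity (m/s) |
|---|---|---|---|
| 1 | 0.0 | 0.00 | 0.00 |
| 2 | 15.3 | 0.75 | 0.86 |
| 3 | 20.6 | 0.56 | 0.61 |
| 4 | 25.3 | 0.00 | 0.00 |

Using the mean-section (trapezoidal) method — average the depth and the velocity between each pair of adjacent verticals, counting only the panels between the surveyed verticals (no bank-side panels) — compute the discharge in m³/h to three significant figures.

Panel 1-2: Δb = 15.3 m, d̄ = (0.00+0.75)/2 = 0.375, v̄ = (0.00+0.86)/2 = 0.43 → q = 15.3×0.375×0.43 = 2.467 m³/s
Panel 2-3: Δb = 5.3 m, d̄ = (0.75+0.56)/2 = 0.655, v̄ = (0.86+0.61)/2 = 0.735 → q = 5.3×0.655×0.735 = 2.552 m³/s
Panel 3-4: Δb = 4.7 m, d̄ = (0.56+0.00)/2 = 0.28, v̄ = (0.61+0.00)/2 = 0.305 → q = 4.7×0.28×0.305 = 0.4014 m³/s
Q = Σ q = 5.420 m³/s
= 5.420 × 3600 = 19510 m³/h

19500 m³/h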